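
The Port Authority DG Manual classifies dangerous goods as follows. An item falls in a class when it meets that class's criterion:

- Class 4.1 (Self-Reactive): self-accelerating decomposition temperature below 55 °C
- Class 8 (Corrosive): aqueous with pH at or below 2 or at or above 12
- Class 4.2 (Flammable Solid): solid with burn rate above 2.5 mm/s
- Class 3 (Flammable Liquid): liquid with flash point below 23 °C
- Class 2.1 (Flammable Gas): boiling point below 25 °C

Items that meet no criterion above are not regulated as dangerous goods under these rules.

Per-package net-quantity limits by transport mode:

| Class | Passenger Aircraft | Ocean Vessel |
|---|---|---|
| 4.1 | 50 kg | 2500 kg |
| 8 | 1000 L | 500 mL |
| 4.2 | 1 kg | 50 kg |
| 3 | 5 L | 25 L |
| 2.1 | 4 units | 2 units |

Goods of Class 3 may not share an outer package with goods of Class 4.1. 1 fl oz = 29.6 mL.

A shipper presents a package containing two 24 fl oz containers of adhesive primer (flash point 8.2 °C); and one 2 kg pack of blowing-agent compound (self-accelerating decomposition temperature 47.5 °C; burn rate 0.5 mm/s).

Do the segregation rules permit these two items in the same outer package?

No

With flash point 8.2 °C (< 23 °C), the adhesive primer falls in Class 3.
With self-accelerating decomposition temperature 47.5 °C (< 55 °C), the blowing-agent compound falls in Class 4.1.
Class 3 and Class 4.1 may not share an outer package.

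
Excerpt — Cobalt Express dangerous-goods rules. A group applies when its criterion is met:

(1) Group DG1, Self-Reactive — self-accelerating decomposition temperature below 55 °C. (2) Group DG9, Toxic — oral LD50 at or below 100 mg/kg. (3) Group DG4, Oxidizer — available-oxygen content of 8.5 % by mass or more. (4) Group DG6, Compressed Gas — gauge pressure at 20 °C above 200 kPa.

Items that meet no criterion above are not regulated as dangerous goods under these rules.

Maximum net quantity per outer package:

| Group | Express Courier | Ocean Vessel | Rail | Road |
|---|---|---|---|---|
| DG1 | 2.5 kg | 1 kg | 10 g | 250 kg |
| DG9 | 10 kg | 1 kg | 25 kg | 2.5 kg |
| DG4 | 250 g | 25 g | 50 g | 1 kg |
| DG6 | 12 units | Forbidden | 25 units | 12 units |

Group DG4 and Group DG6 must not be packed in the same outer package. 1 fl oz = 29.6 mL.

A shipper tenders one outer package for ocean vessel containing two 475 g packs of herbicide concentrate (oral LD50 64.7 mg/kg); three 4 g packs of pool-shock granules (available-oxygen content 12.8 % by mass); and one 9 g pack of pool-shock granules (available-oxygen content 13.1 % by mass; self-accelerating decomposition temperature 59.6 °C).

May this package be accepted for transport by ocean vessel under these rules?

Oral LD50 64.7 mg/kg meets the Group DG9 criterion (Toxic), so the herbicide concentrate is Group DG9.
The pool-shock granules have available-oxygen content 12.8 % by mass, which is ≥ 8.5 % by mass, so they are Group DG4 (Oxidizer).
The pool-shock granules have available-oxygen content 13.1 % by mass, which is ≥ 8.5 % by mass, so they are Group DG4 (Oxidizer).
Group DG4 net quantity: (three 4 g packs = 12 g) + 9 g = 21 g.
21 g is within the ocean vessel limit of 25 g for Group DG4.
Group DG9 quantity: two 475 g packs = 950 g.
950 g ≤ 1 kg (ocean vessel limit, Group DG9) — within limit.
The segregation rule (Group DG4 with Group DG6) does not apply to Group DG4 with Group DG9.
Every hazard group is within its ocean vessel limit and no segregation rule is violated.

Yes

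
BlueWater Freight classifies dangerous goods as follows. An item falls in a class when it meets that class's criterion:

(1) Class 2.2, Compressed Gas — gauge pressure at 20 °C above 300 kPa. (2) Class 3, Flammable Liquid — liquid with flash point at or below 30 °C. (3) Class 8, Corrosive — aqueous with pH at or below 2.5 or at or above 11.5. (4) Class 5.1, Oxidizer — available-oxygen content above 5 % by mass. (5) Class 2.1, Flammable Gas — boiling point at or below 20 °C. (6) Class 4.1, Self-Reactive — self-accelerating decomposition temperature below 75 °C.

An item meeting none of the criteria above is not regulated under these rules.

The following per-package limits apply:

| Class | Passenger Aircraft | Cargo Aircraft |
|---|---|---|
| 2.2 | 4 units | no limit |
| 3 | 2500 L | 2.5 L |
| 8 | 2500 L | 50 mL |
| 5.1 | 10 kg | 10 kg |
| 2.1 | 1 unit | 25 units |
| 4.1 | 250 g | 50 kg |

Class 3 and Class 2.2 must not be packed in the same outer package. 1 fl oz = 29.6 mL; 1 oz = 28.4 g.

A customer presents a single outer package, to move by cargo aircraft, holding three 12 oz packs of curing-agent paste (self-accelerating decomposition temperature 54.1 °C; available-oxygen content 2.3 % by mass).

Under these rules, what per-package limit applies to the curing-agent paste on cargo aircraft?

Curing-agent paste: self-accelerating decomposition temperature 54.1 °C < 75 °C → Class 4.1 (Self-Reactive).
The cargo aircraft limit for Class 4.1 is 50 kg.

50 kg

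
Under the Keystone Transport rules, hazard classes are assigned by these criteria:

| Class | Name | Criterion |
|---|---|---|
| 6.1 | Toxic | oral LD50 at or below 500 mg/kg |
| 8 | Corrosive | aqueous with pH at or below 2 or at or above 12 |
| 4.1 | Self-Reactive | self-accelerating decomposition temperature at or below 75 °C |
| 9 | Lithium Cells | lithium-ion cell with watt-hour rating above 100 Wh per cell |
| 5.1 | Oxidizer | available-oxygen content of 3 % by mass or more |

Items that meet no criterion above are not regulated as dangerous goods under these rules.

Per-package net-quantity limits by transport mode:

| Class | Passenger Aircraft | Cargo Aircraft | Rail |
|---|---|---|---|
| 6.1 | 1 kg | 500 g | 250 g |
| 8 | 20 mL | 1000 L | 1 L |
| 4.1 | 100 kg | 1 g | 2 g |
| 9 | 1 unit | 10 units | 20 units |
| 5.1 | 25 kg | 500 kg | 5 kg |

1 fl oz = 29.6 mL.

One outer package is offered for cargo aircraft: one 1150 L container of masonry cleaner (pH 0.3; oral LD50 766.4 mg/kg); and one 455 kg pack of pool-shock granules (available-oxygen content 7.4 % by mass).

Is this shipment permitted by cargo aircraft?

No

With pH 0.3 (≤ 2), the masonry cleaner falls in Class 8.
With available-oxygen content 7.4 % by mass (≥ 3 % by mass), the pool-shock granules fall in Class 5.1.
Class 8 quantity: 1150 L.
1150 L > 1000 L (cargo aircraft limit, Class 8) — over the limit.
Class 5.1 quantity: 455 kg.
That is within the Class 5.1 cargo aircraft limit of 500 kg.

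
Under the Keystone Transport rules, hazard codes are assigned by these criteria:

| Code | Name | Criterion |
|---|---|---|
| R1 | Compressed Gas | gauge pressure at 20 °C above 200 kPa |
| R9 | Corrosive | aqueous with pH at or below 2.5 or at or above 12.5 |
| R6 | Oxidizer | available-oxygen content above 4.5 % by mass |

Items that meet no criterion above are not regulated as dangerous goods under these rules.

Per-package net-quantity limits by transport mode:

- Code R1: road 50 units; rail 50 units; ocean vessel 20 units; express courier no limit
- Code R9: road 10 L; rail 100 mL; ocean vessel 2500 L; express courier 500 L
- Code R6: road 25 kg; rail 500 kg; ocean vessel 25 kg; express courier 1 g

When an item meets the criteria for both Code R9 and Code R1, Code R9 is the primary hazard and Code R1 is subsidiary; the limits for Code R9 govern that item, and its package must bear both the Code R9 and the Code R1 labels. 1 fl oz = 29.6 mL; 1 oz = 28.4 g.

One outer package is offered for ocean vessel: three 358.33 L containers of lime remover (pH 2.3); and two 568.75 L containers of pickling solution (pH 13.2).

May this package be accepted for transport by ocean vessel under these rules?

Yes

Lime remover: pH 2.3 ≤ 2.5 → Code R9 (Corrosive).
Pickling solution: pH 13.2 ≥ 12.5 → Code R9 (Corrosive).
Code R9 net quantity: (three 358.33 L containers = 1074.99 L) + (two 568.75 L containers = 1137.5 L) = 2212.49 L.
2212.49 L is within the ocean vessel limit of 2500 L for Code R9.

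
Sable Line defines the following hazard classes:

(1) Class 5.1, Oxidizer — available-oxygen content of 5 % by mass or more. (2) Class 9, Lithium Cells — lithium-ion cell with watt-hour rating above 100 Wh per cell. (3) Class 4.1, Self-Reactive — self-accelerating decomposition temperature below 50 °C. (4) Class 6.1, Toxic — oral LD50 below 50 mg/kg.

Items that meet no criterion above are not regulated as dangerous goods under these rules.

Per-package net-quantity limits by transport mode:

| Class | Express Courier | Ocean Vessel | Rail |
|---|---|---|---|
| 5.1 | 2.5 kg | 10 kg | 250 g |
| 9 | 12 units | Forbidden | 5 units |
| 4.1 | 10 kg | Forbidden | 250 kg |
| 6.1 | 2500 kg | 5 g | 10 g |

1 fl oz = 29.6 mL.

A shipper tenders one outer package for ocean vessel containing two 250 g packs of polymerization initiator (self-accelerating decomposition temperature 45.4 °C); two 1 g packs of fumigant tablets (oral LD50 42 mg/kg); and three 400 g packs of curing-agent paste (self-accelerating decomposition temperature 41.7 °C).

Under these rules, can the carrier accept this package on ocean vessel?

No

Self-accelerating decomposition temperature 45.4 °C meets the Class 4.1 criterion (Self-Reactive), so the polymerization initiator is Class 4.1.
With oral LD50 42 mg/kg (< 50 mg/kg), the fumigant tablets fall in Class 6.1.
With self-accelerating decomposition temperature 41.7 °C (< 50 °C), the curing-agent paste falls in Class 4.1.
Total Class 4.1: (two 250 g packs = 500 g) + (three 400 g packs = 1.2 kg) = 1.7 kg.
Class 4.1 is Forbidden by ocean vessel.
Class 6.1 quantity: two 1 g packs = 2 g.
That is within the Class 6.1 ocean vessel limit of 5 g.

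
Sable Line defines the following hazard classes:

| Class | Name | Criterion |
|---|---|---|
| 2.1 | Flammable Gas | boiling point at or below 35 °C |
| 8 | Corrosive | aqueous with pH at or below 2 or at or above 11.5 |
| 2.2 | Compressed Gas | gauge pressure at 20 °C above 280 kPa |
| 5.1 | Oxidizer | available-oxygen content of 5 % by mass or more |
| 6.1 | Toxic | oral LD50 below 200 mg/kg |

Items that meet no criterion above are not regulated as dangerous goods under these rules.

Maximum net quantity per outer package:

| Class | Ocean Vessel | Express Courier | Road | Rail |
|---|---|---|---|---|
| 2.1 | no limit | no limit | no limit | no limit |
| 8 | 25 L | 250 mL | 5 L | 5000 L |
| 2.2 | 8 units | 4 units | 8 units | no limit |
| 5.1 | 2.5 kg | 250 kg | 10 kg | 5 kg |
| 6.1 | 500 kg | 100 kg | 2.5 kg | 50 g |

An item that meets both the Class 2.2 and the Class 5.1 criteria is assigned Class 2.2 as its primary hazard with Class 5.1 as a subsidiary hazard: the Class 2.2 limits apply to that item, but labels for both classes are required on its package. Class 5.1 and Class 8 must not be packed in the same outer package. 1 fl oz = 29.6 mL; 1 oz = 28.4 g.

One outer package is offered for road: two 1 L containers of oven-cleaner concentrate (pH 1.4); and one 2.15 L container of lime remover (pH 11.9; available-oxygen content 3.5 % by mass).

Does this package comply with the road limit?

Yes

The oven-cleaner concentrate has pH 1.4, which is ≤ 2, so it is Class 8 (Corrosive).
pH 11.9 meets the Class 8 criterion (Corrosive), so the lime remover is Class 8.
Total Class 8: (two 1 L containers = 2 L) + 2.15 L = 4.15 L.
That is within the Class 8 road limit of 5 L.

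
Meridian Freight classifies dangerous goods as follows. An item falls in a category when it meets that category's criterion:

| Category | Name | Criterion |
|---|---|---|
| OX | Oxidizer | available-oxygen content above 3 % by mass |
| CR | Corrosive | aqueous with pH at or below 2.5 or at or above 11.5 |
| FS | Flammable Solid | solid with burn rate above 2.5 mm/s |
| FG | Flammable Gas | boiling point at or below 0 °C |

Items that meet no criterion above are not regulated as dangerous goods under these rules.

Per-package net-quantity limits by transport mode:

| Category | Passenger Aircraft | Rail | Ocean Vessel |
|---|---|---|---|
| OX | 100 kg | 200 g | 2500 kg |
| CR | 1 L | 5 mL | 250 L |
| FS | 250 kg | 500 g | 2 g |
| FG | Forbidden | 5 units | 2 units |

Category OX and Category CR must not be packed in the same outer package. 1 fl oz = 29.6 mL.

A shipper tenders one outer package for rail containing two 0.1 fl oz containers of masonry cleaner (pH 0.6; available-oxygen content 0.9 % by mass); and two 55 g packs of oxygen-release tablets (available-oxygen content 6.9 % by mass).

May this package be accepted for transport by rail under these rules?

No

The masonry cleaner has pH 0.6, which is ≤ 2.5, so it is Category CR (Corrosive).
Available-oxygen content 6.9 % by mass meets the Category OX criterion (Oxidizer), so the oxygen-release tablets are Category OX.
Category OX quantity: two 55 g packs = 110 g.
110 g ≤ 200 g (rail limit, Category OX) — within limit.
Category CR quantity: two 0.1 fl oz containers = 5.92 mL.
5.92 mL exceeds the rail limit of 5 mL for Category CR.
Category OX and Category CR may not share an outer package.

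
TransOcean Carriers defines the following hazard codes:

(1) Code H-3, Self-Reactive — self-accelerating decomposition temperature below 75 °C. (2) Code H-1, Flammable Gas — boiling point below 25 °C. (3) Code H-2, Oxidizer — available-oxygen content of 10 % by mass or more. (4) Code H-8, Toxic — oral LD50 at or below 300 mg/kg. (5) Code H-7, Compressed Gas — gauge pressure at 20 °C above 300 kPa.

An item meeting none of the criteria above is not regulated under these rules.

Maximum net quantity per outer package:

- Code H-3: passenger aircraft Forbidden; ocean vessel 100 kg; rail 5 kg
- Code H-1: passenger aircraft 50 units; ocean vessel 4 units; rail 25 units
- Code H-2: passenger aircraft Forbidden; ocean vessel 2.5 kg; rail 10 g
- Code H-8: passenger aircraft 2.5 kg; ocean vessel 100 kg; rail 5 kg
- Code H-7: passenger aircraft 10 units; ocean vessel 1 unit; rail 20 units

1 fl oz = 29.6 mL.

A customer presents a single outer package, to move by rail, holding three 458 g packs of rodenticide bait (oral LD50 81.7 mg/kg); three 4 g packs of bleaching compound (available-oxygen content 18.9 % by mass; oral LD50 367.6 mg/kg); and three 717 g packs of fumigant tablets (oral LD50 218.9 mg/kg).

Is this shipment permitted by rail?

Oral LD50 81.7 mg/kg meets the Code H-8 criterion (Toxic), so the rodenticide bait is Code H-8.
Available-oxygen content 18.9 % by mass meets the Code H-2 criterion (Oxidizer), so the bleaching compound is Code H-2.
The fumigant tablets have oral LD50 218.9 mg/kg, which is ≤ 300 mg/kg, so they are Code H-8 (Toxic).
Total Code H-8: (three 458 g packs = 1.374 kg) + (three 717 g packs = 2.151 kg) = 3.525 kg.
That is within the Code H-8 rail limit of 5 kg.
Code H-2 quantity: three 4 g packs = 12 g.
12 g exceeds the rail limit of 10 g for Code H-2.

No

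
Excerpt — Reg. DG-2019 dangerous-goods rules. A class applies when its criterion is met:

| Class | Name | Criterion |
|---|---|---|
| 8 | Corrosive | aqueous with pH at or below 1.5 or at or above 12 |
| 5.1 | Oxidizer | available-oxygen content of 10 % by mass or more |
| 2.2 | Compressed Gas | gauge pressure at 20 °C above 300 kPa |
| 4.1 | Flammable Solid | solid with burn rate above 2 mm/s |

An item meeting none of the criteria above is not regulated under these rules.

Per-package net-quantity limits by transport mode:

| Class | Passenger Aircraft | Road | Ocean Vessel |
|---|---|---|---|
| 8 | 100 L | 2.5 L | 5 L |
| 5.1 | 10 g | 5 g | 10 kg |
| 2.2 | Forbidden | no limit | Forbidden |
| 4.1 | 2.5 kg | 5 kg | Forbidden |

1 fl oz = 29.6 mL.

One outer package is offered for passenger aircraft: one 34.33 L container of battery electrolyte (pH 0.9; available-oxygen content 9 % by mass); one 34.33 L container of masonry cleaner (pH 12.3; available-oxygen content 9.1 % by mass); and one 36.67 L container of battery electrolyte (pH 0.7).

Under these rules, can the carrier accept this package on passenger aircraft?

pH 0.9 meets the Class 8 criterion (Corrosive), so the battery electrolyte is Class 8.
With pH 12.3 (≥ 12), the masonry cleaner falls in Class 8.
pH 0.7 meets the Class 8 criterion (Corrosive), so the battery electrolyte is Class 8.
Class 8 net quantity: 34.33 L + 34.33 L + 36.67 L = 105.33 L.
105.33 L > 100 L (passenger aircraft limit, Class 8) — over the limit.

No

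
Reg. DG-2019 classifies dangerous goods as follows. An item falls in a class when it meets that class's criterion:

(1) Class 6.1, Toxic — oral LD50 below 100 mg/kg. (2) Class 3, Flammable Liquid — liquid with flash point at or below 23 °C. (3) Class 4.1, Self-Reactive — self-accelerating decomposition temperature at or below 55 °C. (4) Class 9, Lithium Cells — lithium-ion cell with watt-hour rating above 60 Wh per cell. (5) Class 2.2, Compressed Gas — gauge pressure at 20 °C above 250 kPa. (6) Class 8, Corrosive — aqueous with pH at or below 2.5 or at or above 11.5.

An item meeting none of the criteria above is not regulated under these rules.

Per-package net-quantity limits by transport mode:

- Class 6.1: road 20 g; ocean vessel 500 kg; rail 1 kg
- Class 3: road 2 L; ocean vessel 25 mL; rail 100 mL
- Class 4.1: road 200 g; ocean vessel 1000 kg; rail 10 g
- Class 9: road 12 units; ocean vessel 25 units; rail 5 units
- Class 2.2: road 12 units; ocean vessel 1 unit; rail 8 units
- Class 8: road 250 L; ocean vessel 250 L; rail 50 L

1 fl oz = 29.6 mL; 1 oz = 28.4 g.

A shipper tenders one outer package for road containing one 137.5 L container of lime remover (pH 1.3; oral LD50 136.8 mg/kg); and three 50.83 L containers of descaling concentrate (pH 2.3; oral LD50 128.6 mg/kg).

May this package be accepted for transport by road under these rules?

No

With pH 1.3 (≤ 2.5), the lime remover falls in Class 8.
pH 2.3 meets the Class 8 criterion (Corrosive), so the descaling concentrate is Class 8.
Total Class 8: 137.5 L + (three 50.83 L containers = 152.49 L) = 289.99 L.
289.99 L exceeds the road limit of 250 L for Class 8.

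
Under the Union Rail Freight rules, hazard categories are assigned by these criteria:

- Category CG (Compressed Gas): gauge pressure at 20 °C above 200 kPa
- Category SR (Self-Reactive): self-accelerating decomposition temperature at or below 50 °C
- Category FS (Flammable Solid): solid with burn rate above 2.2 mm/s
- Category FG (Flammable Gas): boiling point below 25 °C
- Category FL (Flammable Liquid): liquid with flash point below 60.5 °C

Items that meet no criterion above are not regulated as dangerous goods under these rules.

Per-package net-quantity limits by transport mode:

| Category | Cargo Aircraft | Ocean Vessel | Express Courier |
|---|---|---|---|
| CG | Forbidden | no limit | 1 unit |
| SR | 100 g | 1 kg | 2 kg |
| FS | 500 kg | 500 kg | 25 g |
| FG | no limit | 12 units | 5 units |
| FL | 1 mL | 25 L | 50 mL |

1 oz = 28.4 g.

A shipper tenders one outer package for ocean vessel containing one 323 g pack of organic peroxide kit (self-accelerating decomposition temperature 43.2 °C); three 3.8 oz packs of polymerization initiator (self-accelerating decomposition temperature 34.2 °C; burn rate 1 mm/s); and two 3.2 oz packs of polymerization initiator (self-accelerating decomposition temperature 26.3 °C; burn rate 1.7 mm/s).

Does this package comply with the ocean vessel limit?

Yes

Organic peroxide kit: self-accelerating decomposition temperature 43.2 °C ≤ 50 °C → Category SR (Self-Reactive).
With self-accelerating decomposition temperature 34.2 °C (≤ 50 °C), the polymerization initiator falls in Category SR.
With self-accelerating decomposition temperature 26.3 °C (≤ 50 °C), the polymerization initiator falls in Category SR.
Total Category SR: 323 g + (three 3.8 oz packs = 323.76 g) + (two 3.2 oz packs = 181.76 g) = 828.52 g.
That is within the Category SR ocean vessel limit of 1 kg.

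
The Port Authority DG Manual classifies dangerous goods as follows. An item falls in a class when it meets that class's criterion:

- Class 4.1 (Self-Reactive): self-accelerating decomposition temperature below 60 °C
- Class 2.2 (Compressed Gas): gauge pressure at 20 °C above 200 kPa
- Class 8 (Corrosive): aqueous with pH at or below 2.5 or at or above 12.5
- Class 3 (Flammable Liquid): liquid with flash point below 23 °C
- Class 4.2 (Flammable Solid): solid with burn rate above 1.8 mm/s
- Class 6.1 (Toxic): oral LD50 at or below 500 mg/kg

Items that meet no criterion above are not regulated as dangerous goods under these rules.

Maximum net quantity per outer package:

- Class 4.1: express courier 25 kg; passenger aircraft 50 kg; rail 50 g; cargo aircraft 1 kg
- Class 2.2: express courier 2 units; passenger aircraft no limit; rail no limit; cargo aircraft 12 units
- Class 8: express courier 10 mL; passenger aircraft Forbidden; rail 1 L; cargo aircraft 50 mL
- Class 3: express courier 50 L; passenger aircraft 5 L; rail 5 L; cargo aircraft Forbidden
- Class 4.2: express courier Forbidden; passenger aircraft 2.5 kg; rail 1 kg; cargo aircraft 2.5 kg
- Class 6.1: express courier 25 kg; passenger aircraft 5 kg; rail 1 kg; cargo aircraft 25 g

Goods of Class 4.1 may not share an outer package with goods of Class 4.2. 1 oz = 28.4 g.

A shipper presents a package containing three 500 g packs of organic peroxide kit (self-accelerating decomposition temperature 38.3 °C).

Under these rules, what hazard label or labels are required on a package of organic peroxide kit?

Organic peroxide kit: self-accelerating decomposition temperature 38.3 °C < 60 °C → Class 4.1 (Self-Reactive).
Only the Class 4.1 label is required.

Class 4.1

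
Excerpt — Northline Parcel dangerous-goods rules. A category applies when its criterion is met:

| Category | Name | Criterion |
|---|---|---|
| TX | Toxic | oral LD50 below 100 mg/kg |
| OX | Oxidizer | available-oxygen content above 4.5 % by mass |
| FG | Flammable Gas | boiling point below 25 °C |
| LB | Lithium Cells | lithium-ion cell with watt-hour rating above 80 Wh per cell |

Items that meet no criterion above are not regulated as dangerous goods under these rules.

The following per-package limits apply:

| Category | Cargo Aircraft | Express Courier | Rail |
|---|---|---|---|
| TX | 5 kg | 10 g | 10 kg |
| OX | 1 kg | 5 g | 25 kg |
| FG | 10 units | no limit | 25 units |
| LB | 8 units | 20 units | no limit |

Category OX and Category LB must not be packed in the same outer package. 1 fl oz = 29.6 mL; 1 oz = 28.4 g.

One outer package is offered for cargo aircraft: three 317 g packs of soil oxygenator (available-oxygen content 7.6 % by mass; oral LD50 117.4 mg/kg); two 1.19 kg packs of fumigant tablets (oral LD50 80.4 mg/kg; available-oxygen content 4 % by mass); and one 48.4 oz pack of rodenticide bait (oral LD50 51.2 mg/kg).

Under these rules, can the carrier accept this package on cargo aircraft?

Yes

Available-oxygen content 7.6 % by mass meets the Category OX criterion (Oxidizer), so the soil oxygenator is Category OX.
With oral LD50 80.4 mg/kg (< 100 mg/kg), the fumigant tablets fall in Category TX.
With oral LD50 51.2 mg/kg (< 100 mg/kg), the rodenticide bait falls in Category TX.
Category OX quantity: three 317 g packs = 951 g.
That is within the Category OX cargo aircraft limit of 1 kg.
Total Category TX: (two 1.19 kg packs = 2.38 kg) + (one 48.4 oz pack = 1374.56 g) = 3754.56 g.
3754.56 g is within the cargo aircraft limit of 5 kg for Category TX.
The segregation rule (Category OX with Category LB) does not apply to Category OX with Category TX.
Every hazard category is within its cargo aircraft limit and no segregation rule is violated.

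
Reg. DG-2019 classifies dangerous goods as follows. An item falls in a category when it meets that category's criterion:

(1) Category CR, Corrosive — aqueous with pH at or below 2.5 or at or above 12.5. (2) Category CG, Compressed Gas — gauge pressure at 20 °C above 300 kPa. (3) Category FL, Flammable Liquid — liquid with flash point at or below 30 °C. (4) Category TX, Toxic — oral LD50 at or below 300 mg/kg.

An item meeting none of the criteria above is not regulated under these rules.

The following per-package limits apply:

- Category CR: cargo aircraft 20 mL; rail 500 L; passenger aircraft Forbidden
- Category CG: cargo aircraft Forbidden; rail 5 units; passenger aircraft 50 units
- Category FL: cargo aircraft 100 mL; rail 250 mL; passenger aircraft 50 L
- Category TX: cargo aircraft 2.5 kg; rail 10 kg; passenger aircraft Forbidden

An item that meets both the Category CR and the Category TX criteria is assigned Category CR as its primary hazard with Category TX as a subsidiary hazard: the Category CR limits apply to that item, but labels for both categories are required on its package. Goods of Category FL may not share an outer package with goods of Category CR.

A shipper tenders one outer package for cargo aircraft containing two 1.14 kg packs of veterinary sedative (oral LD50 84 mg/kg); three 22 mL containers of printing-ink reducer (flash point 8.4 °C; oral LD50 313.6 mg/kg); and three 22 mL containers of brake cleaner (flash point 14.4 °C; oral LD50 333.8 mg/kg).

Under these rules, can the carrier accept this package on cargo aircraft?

No

Oral LD50 84 mg/kg meets the Category TX criterion (Toxic), so the veterinary sedative is Category TX.
With flash point 8.4 °C (≤ 30 °C), the printing-ink reducer falls in Category FL.
Brake cleaner: flash point 14.4 °C ≤ 30 °C → Category FL (Flammable Liquid).
Total Category FL: (three 22 mL containers = 66 mL) + (three 22 mL containers = 66 mL) = 132 mL.
132 mL exceeds the cargo aircraft limit of 100 mL for Category FL.
Category TX quantity: two 1.14 kg packs = 2.28 kg.
That is within the Category TX cargo aircraft limit of 2.5 kg.
The segregation rule (Category FL with Category CR) does not apply to Category FL with Category TX.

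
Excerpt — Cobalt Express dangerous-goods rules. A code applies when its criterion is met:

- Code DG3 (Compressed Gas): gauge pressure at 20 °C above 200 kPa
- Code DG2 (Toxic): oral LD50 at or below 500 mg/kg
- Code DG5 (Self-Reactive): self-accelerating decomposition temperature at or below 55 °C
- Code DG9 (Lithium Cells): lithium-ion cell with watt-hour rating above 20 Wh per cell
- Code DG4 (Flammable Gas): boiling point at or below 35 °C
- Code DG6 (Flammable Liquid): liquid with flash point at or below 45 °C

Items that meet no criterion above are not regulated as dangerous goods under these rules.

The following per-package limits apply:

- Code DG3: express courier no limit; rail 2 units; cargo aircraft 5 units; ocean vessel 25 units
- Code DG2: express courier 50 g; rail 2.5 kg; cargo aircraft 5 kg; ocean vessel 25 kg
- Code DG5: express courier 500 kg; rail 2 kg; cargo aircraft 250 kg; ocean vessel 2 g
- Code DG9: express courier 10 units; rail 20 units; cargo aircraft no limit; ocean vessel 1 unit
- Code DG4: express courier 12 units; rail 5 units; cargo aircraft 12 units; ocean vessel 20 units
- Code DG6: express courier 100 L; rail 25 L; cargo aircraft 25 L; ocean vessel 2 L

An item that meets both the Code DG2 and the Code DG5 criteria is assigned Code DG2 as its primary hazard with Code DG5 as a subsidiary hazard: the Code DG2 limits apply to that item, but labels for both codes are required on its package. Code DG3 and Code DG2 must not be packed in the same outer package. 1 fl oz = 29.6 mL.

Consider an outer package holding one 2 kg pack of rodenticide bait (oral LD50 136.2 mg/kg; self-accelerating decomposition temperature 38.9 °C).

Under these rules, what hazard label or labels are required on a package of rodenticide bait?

Code DG2 and DG5

With oral LD50 136.2 mg/kg (≤ 500 mg/kg), the rodenticide bait falls in Code DG2.
Self-accelerating decomposition temperature 38.9 °C meets the Code DG5 criterion (Self-Reactive), so the rodenticide bait is Code DG5.
By the precedence rule Code DG2 is primary and Code DG5 is subsidiary, and that rule requires both labels on the package.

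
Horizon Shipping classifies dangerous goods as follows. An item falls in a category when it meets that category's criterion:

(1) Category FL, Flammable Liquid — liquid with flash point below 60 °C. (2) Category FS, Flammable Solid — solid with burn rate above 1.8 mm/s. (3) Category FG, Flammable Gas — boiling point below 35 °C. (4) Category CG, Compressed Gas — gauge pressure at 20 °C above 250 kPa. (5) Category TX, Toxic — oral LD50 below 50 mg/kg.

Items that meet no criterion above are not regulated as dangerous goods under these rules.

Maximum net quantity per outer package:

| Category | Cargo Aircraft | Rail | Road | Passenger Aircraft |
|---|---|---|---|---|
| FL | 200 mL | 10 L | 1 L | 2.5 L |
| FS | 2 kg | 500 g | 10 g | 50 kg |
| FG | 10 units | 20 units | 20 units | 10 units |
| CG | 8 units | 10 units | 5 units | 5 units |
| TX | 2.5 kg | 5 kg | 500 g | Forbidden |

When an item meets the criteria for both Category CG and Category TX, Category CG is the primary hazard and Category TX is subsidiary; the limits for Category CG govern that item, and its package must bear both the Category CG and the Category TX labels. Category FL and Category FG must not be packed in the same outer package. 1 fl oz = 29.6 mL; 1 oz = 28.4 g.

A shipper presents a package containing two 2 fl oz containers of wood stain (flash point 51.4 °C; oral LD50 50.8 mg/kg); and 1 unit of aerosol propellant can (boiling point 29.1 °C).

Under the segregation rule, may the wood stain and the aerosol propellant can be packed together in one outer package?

No

Wood stain: flash point 51.4 °C < 60 °C → Category FL (Flammable Liquid).
The aerosol propellant can has boiling point 29.1 °C, which is < 35 °C, so it is Category FG (Flammable Gas).
Category FL and Category FG may not share an outer package.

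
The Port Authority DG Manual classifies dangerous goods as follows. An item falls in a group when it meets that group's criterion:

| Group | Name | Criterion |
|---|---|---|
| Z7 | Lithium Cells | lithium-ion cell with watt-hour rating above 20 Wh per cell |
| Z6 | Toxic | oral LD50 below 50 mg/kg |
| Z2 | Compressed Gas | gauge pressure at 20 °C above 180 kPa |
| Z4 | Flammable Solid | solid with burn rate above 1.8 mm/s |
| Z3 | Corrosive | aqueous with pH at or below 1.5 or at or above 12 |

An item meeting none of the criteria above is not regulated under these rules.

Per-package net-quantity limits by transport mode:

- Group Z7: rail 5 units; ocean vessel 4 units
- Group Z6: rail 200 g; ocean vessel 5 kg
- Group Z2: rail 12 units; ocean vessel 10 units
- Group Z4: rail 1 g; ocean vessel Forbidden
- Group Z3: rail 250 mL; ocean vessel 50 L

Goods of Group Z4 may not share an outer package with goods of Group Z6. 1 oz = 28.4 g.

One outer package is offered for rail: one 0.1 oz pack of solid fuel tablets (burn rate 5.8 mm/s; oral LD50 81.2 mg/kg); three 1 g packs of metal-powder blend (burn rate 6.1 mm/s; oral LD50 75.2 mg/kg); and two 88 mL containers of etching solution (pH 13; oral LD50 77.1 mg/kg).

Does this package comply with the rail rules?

The solid fuel tablets have burn rate 5.8 mm/s, which is > 1.8 mm/s, so they are Group Z4 (Flammable Solid).
Metal-powder blend: burn rate 6.1 mm/s > 1.8 mm/s → Group Z4 (Flammable Solid).
pH 13 meets the Group Z3 criterion (Corrosive), so the etching solution is Group Z3.
Total Group Z4: (one 0.1 oz pack = 2.84 g) + (three 1 g packs = 3 g) = 5.84 g.
That exceeds the Group Z4 rail limit of 1 g.
Group Z3 quantity: two 88 mL containers = 176 mL.
176 mL is within the rail limit of 250 mL for Group Z3.
The segregation rule (Group Z4 with Group Z6) does not apply to Group Z4 with Group Z3.

No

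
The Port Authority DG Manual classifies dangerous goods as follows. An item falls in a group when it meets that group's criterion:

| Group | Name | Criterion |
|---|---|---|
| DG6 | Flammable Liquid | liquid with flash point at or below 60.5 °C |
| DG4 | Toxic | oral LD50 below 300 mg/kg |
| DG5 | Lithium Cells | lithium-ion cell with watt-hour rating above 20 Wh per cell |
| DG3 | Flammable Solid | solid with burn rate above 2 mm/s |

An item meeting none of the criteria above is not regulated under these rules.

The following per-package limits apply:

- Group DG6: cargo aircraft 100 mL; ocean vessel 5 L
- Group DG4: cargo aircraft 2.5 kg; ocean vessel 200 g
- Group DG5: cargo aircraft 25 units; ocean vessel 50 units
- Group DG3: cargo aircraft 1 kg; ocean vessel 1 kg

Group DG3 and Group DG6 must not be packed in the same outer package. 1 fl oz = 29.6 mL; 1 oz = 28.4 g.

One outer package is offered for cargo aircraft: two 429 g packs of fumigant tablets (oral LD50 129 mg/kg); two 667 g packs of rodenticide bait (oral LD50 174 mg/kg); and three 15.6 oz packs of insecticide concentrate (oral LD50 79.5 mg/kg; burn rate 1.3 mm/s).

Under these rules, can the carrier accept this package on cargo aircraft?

No

Oral LD50 129 mg/kg meets the Group DG4 criterion (Toxic), so the fumigant tablets are Group DG4.
The rodenticide bait has oral LD50 174 mg/kg, which is < 300 mg/kg, so it is Group DG4 (Toxic).
Oral LD50 79.5 mg/kg meets the Group DG4 criterion (Toxic), so the insecticide concentrate is Group DG4.
Total Group DG4: (two 429 g packs = 858 g) + (two 667 g packs = 1.334 kg) + (three 15.6 oz packs = 1329.12 g) = 3521.12 g.
That exceeds the Group DG4 cargo aircraft limit of 2.5 kg.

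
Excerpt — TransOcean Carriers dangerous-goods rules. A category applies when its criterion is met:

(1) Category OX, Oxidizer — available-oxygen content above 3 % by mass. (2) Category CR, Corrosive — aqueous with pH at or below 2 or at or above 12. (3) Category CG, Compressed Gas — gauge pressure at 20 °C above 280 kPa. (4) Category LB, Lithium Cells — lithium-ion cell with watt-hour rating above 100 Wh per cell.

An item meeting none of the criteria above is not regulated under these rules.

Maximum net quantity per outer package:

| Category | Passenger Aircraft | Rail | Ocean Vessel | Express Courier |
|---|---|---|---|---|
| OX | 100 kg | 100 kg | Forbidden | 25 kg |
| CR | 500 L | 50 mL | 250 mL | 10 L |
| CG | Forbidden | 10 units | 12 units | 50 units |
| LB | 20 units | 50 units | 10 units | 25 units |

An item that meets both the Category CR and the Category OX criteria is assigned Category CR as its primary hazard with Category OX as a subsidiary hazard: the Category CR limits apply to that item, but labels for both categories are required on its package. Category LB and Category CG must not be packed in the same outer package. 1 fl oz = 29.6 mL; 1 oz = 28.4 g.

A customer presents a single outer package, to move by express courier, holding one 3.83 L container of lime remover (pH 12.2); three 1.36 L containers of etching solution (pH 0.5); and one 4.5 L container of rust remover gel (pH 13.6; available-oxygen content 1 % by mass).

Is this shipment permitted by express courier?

With pH 12.2 (≥ 12), the lime remover falls in Category CR.
pH 0.5 meets the Category CR criterion (Corrosive), so the etching solution is Category CR.
pH 13.6 meets the Category CR criterion (Corrosive), so the rust remover gel is Category CR.
Category CR net quantity: 3.83 L + (three 1.36 L containers = 4.08 L) + 4.5 L = 12.41 L.
12.41 L > 10 L (express courier limit, Category CR) — over the limit.

No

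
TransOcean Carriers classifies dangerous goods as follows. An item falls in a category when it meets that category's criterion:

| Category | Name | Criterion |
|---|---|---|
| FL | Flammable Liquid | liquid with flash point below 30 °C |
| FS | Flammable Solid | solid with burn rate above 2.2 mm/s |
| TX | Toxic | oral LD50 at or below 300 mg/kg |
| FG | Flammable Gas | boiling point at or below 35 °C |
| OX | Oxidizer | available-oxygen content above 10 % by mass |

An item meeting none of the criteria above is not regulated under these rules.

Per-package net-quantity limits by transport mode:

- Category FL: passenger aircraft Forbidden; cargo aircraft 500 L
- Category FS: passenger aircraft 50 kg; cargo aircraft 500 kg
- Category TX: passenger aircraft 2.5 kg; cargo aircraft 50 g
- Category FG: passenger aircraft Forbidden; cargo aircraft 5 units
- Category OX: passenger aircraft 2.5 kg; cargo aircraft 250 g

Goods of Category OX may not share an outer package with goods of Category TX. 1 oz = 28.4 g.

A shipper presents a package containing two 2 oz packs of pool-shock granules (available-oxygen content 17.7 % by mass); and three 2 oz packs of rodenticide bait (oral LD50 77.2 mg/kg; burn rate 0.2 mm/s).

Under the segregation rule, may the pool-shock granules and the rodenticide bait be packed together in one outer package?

Available-oxygen content 17.7 % by mass meets the Category OX criterion (Oxidizer), so the pool-shock granules are Category OX.
Oral LD50 77.2 mg/kg meets the Category TX criterion (Toxic), so the rodenticide bait is Category TX.
Category OX and Category TX may not share an outer package.

No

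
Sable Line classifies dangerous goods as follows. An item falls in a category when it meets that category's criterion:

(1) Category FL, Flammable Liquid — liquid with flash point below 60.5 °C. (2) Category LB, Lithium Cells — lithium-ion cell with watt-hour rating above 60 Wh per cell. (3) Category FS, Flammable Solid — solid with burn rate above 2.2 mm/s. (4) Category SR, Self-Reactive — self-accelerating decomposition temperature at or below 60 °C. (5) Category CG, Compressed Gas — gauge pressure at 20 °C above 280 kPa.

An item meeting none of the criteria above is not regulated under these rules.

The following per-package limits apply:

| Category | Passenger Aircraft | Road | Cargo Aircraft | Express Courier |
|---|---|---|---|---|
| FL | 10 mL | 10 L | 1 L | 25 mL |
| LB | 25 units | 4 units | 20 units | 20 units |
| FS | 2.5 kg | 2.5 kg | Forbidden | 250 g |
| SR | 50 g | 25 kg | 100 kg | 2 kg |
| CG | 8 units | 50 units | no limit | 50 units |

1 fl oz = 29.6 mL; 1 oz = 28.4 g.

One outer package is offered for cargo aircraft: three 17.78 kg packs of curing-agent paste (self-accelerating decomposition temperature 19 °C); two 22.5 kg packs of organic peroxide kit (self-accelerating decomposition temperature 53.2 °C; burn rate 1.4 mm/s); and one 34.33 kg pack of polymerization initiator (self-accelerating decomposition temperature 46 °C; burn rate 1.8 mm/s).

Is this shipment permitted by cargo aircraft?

No

With self-accelerating decomposition temperature 19 °C (≤ 60 °C), the curing-agent paste falls in Category SR.
Organic peroxide kit: self-accelerating decomposition temperature 53.2 °C ≤ 60 °C → Category SR (Self-Reactive).
Self-accelerating decomposition temperature 46 °C meets the Category SR criterion (Self-Reactive), so the polymerization initiator is Category SR.
Total Category SR: (three 17.78 kg packs = 53.34 kg) + (two 22.5 kg packs = 45 kg) + 34.33 kg = 132.67 kg.
That exceeds the Category SR cargo aircraft limit of 100 kg.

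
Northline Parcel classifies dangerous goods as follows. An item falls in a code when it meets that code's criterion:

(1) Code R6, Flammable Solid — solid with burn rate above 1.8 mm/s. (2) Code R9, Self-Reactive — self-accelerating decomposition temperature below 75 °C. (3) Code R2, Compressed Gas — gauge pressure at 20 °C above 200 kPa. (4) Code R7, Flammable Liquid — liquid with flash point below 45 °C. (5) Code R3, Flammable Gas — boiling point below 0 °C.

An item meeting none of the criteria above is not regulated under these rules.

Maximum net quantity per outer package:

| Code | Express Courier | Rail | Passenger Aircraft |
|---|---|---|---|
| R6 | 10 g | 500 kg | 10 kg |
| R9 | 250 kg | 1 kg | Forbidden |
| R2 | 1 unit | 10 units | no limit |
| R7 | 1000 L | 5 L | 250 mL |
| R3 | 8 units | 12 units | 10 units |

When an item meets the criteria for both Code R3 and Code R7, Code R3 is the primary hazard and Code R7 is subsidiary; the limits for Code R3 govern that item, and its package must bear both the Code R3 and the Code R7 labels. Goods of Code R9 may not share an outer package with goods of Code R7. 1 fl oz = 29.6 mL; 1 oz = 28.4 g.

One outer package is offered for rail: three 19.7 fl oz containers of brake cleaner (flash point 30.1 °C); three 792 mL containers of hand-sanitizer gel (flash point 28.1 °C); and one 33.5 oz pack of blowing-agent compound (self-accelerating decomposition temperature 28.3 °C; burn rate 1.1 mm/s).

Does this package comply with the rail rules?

No

With flash point 30.1 °C (< 45 °C), the brake cleaner falls in Code R7.
Hand-sanitizer gel: flash point 28.1 °C < 45 °C → Code R7 (Flammable Liquid).
Blowing-agent compound: self-accelerating decomposition temperature 28.3 °C < 75 °C → Code R9 (Self-Reactive).
Code R9 quantity: one 33.5 oz pack = 951.4 g.
951.4 g is within the rail limit of 1 kg for Code R9.
Total Code R7: (three 19.7 fl oz containers = 1749.36 mL) + (three 792 mL containers = 2.376 L) = 4125.36 mL.
That is within the Code R7 rail limit of 5 L.
Code R9 and Code R7 may not share an outer package.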